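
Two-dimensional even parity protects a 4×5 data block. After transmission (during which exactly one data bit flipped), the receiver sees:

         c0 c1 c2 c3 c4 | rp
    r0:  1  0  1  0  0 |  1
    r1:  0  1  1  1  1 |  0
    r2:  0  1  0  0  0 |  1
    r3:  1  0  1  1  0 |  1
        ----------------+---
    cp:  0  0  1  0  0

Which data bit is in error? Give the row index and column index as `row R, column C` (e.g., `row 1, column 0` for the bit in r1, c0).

Recompute each row's even parity and compare to rp:
  r0: data parity 0, sent rp 1 → mismatch
  r1: data parity 0, sent rp 0 → ok
  r2: data parity 1, sent rp 1 → ok
  r3: data parity 1, sent rp 1 → ok
Recompute each column's even parity and compare to cp:
  c0: data parity 0, sent cp 0 → ok
  c1: data parity 0, sent cp 0 → ok
  c2: data parity 1, sent cp 1 → ok
  c3: data parity 0, sent cp 0 → ok
  c4: data parity 1, sent cp 0 → mismatch
Exactly one row (r0) and one column (c4) fail → the flipped bit is at their intersection.

row 0, column 4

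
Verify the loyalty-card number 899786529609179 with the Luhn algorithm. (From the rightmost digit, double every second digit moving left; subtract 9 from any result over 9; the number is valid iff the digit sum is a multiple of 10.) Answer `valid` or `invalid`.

From the right, keep odd positions and double even positions (subtract 9 from any doubled value over 9):
  doubled (positions 2,4,...): 5 9 3 4 3 5 9 → sum 38
  kept (positions 1,3,...): 9 1 0 9 5 8 9 8 → sum 49
Total = 87.
87 mod 10 = 7, so the number is invalid.

invalid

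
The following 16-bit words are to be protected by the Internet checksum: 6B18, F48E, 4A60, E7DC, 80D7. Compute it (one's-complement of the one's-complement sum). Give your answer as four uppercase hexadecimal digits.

One's-complement addition (fold any carry out of bit 15 back into bit 0):
  0x6B18 + 0xF48E = 0x15FA6 → wrap carry → 0x5FA7
  0x5FA7 + 0x4A60 = 0x0AA07
  0xAA07 + 0xE7DC = 0x191E3 → wrap carry → 0x91E4
  0x91E4 + 0x80D7 = 0x112BB → wrap carry → 0x12BC
One's-complement sum = 0x12BC.
Checksum = ~0x12BC & 0xFFFF = 0xED43.

ED43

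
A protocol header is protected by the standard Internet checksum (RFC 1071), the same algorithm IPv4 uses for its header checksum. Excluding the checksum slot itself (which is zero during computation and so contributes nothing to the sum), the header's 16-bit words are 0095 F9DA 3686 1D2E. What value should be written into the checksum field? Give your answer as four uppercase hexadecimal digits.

One's-complement addition (fold any carry out of bit 15 back into bit 0):
  0x0095 + 0xF9DA = 0x0FA6F
  0xFA6F + 0x3686 = 0x130F5 → wrap carry → 0x30F6
  0x30F6 + 0x1D2E = 0x04E24
One's-complement sum = 0x4E24.
Checksum = ~0x4E24 & 0xFFFF = 0xB1DB.

B1DB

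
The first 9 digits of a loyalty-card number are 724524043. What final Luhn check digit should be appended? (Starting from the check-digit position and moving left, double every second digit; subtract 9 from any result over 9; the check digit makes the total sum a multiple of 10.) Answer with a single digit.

2

Partial digits right→left: 3 4 0 4 2 5 4 2 7
Double every second digit counting from the check-digit position (so the 1st, 3rd, 5th, ... of the partial from the right).
  doubled (with −9 where >9): 6 0 4 8 5 → sum 23
  kept as-is: 4 4 5 2 → sum 15
Total = 23 + 15 = 38.
Check digit = (10 − (38 mod 10)) mod 10 = 2.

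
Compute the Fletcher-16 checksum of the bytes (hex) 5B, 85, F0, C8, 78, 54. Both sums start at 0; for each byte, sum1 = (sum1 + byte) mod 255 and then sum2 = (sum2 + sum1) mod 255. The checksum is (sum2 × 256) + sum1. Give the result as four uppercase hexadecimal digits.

Running sums (mod 255):
  after byte 0 (5B): sum1=91, sum2=91
  after byte 1 (85): sum1=224, sum2=60
  after byte 2 (F0): sum1=209, sum2=14
  after byte 3 (C8): sum1=154, sum2=168
  after byte 4 (78): sum1=19, sum2=187
  after byte 5 (54): sum1=103, sum2=35
Checksum = sum2·256 + sum1 = 35·256 + 103 = 9063 = 0x2367.

2367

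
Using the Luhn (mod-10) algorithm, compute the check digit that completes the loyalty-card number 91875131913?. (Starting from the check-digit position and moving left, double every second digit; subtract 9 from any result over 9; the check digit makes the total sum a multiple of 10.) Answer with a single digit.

1

Partial digits right→left: 3 1 9 1 3 1 5 7 8 1 9
Double every second digit counting from the check-digit position (so the 1st, 3rd, 5th, ... of the partial from the right).
  doubled (with −9 where >9): 6 9 6 1 7 9 → sum 38
  kept as-is: 1 1 1 7 1 → sum 11
Total = 38 + 11 = 49.
Check digit = (10 − (49 mod 10)) mod 10 = 1.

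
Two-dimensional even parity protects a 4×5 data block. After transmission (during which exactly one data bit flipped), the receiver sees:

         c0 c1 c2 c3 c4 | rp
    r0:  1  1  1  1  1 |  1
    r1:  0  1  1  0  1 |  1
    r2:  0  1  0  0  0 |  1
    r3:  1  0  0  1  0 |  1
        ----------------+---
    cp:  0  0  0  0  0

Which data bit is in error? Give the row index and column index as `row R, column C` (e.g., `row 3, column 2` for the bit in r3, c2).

Recompute each row's even parity and compare to rp:
  r0: data parity 1, sent rp 1 → ok
  r1: data parity 1, sent rp 1 → ok
  r2: data parity 1, sent rp 1 → ok
  r3: data parity 0, sent rp 1 → mismatch
Recompute each column's even parity and compare to cp:
  c0: data parity 0, sent cp 0 → ok
  c1: data parity 1, sent cp 0 → mismatch
  c2: data parity 0, sent cp 0 → ok
  c3: data parity 0, sent cp 0 → ok
  c4: data parity 0, sent cp 0 → ok
Exactly one row (r3) and one column (c1) fail → the flipped bit is at their intersection.

row 3, column 1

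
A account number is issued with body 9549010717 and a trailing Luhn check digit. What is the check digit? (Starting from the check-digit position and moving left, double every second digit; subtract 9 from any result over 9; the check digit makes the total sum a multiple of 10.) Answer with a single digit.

Partial digits right→left: 7 1 7 0 1 0 9 4 5 9
Double every second digit counting from the check-digit position (so the 1st, 3rd, 5th, ... of the partial from the right).
  doubled (with −9 where >9): 5 5 2 9 1 → sum 22
  kept as-is: 1 0 0 4 9 → sum 14
Total = 22 + 14 = 36.
Check digit = (10 − (36 mod 10)) mod 10 = 4.

4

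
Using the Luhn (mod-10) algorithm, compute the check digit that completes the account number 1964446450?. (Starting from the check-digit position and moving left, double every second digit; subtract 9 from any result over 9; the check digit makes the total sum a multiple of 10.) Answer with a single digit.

5

Partial digits right→left: 0 5 4 6 4 4 4 6 9 1
Double every second digit counting from the check-digit position (so the 1st, 3rd, 5th, ... of the partial from the right).
  doubled (with −9 where >9): 0 8 8 8 9 → sum 33
  kept as-is: 5 6 4 6 1 → sum 22
Total = 33 + 22 = 55.
Check digit = (10 − (55 mod 10)) mod 10 = 5.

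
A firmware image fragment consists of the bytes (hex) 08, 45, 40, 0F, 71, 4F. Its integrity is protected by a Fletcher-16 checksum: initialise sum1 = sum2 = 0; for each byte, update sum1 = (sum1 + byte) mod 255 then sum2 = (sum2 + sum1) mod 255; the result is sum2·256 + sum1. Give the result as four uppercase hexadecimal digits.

EA5D

Running sums (mod 255):
  after byte 0 (08): sum1=8, sum2=8
  after byte 1 (45): sum1=77, sum2=85
  after byte 2 (40): sum1=141, sum2=226
  after byte 3 (0F): sum1=156, sum2=127
  after byte 4 (71): sum1=14, sum2=141
  after byte 5 (4F): sum1=93, sum2=234
Checksum = sum2·256 + sum1 = 234·256 + 93 = 59997 = 0xEA5D.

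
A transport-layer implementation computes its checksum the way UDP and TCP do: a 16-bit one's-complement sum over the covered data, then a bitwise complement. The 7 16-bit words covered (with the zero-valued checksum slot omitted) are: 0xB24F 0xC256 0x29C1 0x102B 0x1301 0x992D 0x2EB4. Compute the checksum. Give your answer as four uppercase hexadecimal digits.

One's-complement addition (fold any carry out of bit 15 back into bit 0):
  0xB24F + 0xC256 = 0x174A5 → wrap carry → 0x74A6
  0x74A6 + 0x29C1 = 0x09E67
  0x9E67 + 0x102B = 0x0AE92
  0xAE92 + 0x1301 = 0x0C193
  0xC193 + 0x992D = 0x15AC0 → wrap carry → 0x5AC1
  0x5AC1 + 0x2EB4 = 0x08975
One's-complement sum = 0x8975.
Checksum = ~0x8975 & 0xFFFF = 0x768A.

768A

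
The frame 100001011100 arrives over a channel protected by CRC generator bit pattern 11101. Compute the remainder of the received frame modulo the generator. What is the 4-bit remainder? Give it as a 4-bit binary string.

Modulo-2 division of 100001011100 by 11101:
  pos 0: 10000 XOR 11101 = 01101
  pos 1: 11011 XOR 11101 = 00110
  pos 3: 11001 XOR 11101 = 00100
  pos 5: 10011 XOR 11101 = 01110
  pos 6: 11100 XOR 11101 = 00001
Remainder = 0010 (nonzero — an error is detected).

0010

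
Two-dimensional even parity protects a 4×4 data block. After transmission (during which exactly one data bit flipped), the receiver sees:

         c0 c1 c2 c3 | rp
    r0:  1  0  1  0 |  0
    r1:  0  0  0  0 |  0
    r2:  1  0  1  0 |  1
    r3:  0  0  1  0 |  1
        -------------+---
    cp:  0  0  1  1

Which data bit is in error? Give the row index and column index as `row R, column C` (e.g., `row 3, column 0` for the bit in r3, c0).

Recompute each row's even parity and compare to rp:
  r0: data parity 0, sent rp 0 → ok
  r1: data parity 0, sent rp 0 → ok
  r2: data parity 0, sent rp 1 → mismatch
  r3: data parity 1, sent rp 1 → ok
Recompute each column's even parity and compare to cp:
  c0: data parity 0, sent cp 0 → ok
  c1: data parity 0, sent cp 0 → ok
  c2: data parity 1, sent cp 1 → ok
  c3: data parity 0, sent cp 1 → mismatch
Exactly one row (r2) and one column (c3) fail → the flipped bit is at their intersection.

row 2, column 3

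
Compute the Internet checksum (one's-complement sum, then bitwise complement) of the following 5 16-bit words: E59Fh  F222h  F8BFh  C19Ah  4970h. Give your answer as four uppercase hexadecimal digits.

2472

One's-complement addition (fold any carry out of bit 15 back into bit 0):
  0xE59F + 0xF222 = 0x1D7C1 → wrap carry → 0xD7C2
  0xD7C2 + 0xF8BF = 0x1D081 → wrap carry → 0xD082
  0xD082 + 0xC19A = 0x1921C → wrap carry → 0x921D
  0x921D + 0x4970 = 0x0DB8D
One's-complement sum = 0xDB8D.
Checksum = ~0xDB8D & 0xFFFF = 0x2472.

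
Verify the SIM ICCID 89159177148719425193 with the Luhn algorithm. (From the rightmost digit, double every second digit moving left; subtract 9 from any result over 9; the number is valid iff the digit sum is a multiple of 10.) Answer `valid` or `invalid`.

valid

From the right, keep odd positions and double even positions (subtract 9 from any doubled value over 9):
  doubled (positions 2,4,...): 9 1 8 2 7 2 5 9 2 7 → sum 52
  kept (positions 1,3,...): 3 1 2 9 7 4 7 1 5 9 → sum 48
Total = 100.
100 mod 10 = 0, so the number is valid.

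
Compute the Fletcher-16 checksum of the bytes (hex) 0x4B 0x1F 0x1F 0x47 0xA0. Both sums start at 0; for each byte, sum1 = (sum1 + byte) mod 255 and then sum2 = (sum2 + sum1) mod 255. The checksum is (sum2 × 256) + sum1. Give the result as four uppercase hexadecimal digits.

8171

Running sums (mod 255):
  after byte 0 (0x4B): sum1=75, sum2=75
  after byte 1 (0x1F): sum1=106, sum2=181
  after byte 2 (0x1F): sum1=137, sum2=63
  after byte 3 (0x47): sum1=208, sum2=16
  after byte 4 (0xA0): sum1=113, sum2=129
Checksum = sum2·256 + sum1 = 129·256 + 113 = 33137 = 0x8171.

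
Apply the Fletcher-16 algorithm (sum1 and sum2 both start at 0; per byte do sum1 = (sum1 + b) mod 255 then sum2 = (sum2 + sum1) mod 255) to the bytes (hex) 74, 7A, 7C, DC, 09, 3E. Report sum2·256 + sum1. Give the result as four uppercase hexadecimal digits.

Running sums (mod 255):
  after byte 0 (74): sum1=116, sum2=116
  after byte 1 (7A): sum1=238, sum2=99
  after byte 2 (7C): sum1=107, sum2=206
  after byte 3 (DC): sum1=72, sum2=23
  after byte 4 (09): sum1=81, sum2=104
  after byte 5 (3E): sum1=143, sum2=247
Checksum = sum2·256 + sum1 = 247·256 + 143 = 63375 = 0xF78F.

F78F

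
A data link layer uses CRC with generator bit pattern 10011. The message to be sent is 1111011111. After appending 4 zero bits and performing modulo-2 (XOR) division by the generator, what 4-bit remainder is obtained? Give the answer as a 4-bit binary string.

1100

Append 4 zeros: 11110111110000. Divide by 10011 (XOR where the leading bit is 1):
  pos 0: 11110 XOR 10011 = 01101
  pos 1: 11011 XOR 10011 = 01000
  pos 2: 10001 XOR 10011 = 00010
  pos 5: 10111 XOR 10011 = 00100
  pos 7: 10000 XOR 10011 = 00011
Remainder (last 4 bits) = 1100. This is the CRC / FCS.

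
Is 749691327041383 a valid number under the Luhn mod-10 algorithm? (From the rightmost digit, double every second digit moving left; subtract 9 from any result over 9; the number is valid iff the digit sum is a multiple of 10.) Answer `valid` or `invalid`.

From the right, keep odd positions and double even positions (subtract 9 from any doubled value over 9):
  doubled (positions 2,4,...): 7 2 0 4 2 3 8 → sum 26
  kept (positions 1,3,...): 3 3 4 7 3 9 9 7 → sum 45
Total = 71.
71 mod 10 = 1, so the number is invalid.

invalid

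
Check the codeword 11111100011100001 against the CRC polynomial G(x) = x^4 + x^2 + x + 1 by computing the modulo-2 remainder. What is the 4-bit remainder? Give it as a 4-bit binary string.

Modulo-2 division of 11111100011100001 by 10111:
  pos 0: 11111 XOR 10111 = 01000
  pos 1: 10001 XOR 10111 = 00110
  pos 3: 11000 XOR 10111 = 01111
  pos 4: 11110 XOR 10111 = 01001
  pos 5: 10011 XOR 10111 = 00100
  pos 7: 10011 XOR 10111 = 00100
  pos 9: 10000 XOR 10111 = 00111
  pos 11: 11100 XOR 10111 = 01011
  pos 12: 10111 XOR 10111 = 00000
Remainder = 0000 (zero — the frame passes the CRC check).

0000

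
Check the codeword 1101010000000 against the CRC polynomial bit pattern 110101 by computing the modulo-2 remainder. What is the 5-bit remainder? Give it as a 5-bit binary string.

Modulo-2 division of 1101010000000 by 110101:
  pos 0: 110101 XOR 110101 = 000000
Remainder = 00000 (zero — the frame passes the CRC check).

00000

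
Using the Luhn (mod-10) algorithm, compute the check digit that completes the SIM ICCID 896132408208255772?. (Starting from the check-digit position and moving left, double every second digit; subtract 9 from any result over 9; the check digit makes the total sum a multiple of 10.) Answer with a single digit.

1

Partial digits right→left: 2 7 7 5 5 2 8 0 2 8 0 4 2 3 1 6 9 8
Double every second digit counting from the check-digit position (so the 1st, 3rd, 5th, ... of the partial from the right).
  doubled (with −9 where >9): 4 5 1 7 4 0 4 2 9 → sum 36
  kept as-is: 7 5 2 0 8 4 3 6 8 → sum 43
Total = 36 + 43 = 79.
Check digit = (10 − (79 mod 10)) mod 10 = 1.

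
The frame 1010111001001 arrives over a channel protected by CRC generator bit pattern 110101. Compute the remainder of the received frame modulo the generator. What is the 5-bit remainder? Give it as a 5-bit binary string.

Modulo-2 division of 1010111001001 by 110101:
  pos 0: 101011 XOR 110101 = 011110
  pos 1: 111101 XOR 110101 = 001000
  pos 3: 100000 XOR 110101 = 010101
  pos 4: 101011 XOR 110101 = 011110
  pos 5: 111100 XOR 110101 = 001001
  pos 7: 100101 XOR 110101 = 010000
Remainder = 10000 (nonzero — an error is detected).

10000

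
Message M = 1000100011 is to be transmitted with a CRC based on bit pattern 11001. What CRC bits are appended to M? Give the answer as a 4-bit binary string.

0001

Append 4 zeros: 10001000110000. Divide by 11001 (XOR where the leading bit is 1):
  pos 0: 10001 XOR 11001 = 01000
  pos 1: 10000 XOR 11001 = 01001
  pos 2: 10010 XOR 11001 = 01011
  pos 3: 10110 XOR 11001 = 01111
  pos 4: 11111 XOR 11001 = 00110
  pos 6: 11010 XOR 11001 = 00011
  pos 9: 11000 XOR 11001 = 00001
Remainder (last 4 bits) = 0001. This is the CRC / FCS.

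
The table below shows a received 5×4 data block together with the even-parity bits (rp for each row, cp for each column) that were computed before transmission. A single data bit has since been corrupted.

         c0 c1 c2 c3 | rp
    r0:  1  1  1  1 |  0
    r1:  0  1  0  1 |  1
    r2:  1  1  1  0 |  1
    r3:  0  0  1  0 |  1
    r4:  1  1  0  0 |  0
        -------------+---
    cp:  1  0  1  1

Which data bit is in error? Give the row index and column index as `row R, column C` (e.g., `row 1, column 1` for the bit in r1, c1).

row 1, column 3

Recompute each row's even parity and compare to rp:
  r0: data parity 0, sent rp 0 → ok
  r1: data parity 0, sent rp 1 → mismatch
  r2: data parity 1, sent rp 1 → ok
  r3: data parity 1, sent rp 1 → ok
  r4: data parity 0, sent rp 0 → ok
Recompute each column's even parity and compare to cp:
  c0: data parity 1, sent cp 1 → ok
  c1: data parity 0, sent cp 0 → ok
  c2: data parity 1, sent cp 1 → ok
  c3: data parity 0, sent cp 1 → mismatch
Exactly one row (r1) and one column (c3) fail → the flipped bit is at their intersection.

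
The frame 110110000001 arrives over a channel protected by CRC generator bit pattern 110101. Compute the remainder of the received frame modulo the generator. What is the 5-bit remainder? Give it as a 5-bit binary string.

10101

Modulo-2 division of 110110000001 by 110101:
  pos 0: 110110 XOR 110101 = 000011
  pos 4: 110000 XOR 110101 = 000101
Remainder = 10101 (nonzero — an error is detected).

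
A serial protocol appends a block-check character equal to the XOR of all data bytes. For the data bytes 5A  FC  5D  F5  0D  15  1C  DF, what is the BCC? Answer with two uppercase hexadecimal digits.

D5

XOR the bytes together:
  start with 0x5A
  0x5A ⊕ 0xFC = 0xA6
  0xA6 ⊕ 0x5D = 0xFB
  0xFB ⊕ 0xF5 = 0x0E
  0x0E ⊕ 0x0D = 0x03
  0x03 ⊕ 0x15 = 0x16
  0x16 ⊕ 0x1C = 0x0A
  0x0A ⊕ 0xDF = 0xD5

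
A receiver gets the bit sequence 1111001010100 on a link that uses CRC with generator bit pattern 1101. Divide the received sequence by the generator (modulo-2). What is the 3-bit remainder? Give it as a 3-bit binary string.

Modulo-2 division of 1111001010100 by 1101:
  pos 0: 1111 XOR 1101 = 0010
  pos 2: 1000 XOR 1101 = 0101
  pos 3: 1011 XOR 1101 = 0110
  pos 4: 1100 XOR 1101 = 0001
  pos 7: 1101 XOR 1101 = 0000
Remainder = 000 (zero — the frame passes the CRC check).

000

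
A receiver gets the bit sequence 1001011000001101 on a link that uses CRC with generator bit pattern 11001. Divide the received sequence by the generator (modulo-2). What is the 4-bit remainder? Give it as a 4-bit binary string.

Modulo-2 division of 1001011000001101 by 11001:
  pos 0: 10010 XOR 11001 = 01011
  pos 1: 10111 XOR 11001 = 01110
  pos 2: 11101 XOR 11001 = 00100
  pos 4: 10000 XOR 11001 = 01001
  pos 5: 10010 XOR 11001 = 01011
  pos 6: 10110 XOR 11001 = 01111
  pos 7: 11110 XOR 11001 = 00111
  pos 9: 11111 XOR 11001 = 00110
  pos 11: 11001 XOR 11001 = 00000
Remainder = 0000 (zero — the frame passes the CRC check).

0000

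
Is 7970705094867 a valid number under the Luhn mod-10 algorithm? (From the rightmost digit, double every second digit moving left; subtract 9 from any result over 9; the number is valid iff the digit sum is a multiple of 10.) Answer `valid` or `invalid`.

valid

From the right, keep odd positions and double even positions (subtract 9 from any doubled value over 9):
  doubled (positions 2,4,...): 3 8 0 0 0 9 → sum 20
  kept (positions 1,3,...): 7 8 9 5 7 7 7 → sum 50
Total = 70.
70 mod 10 = 0, so the number is valid.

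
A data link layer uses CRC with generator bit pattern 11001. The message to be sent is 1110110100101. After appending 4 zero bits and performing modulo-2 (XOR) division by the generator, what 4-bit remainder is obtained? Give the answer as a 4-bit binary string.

Append 4 zeros: 11101101001010000. Divide by 11001 (XOR where the leading bit is 1):
  pos 0: 11101 XOR 11001 = 00100
  pos 2: 10010 XOR 11001 = 01011
  pos 3: 10111 XOR 11001 = 01110
  pos 4: 11100 XOR 11001 = 00101
  pos 6: 10101 XOR 11001 = 01100
  pos 7: 11000 XOR 11001 = 00001
  pos 11: 11000 XOR 11001 = 00001
Remainder (last 4 bits) = 0010. This is the CRC / FCS.

0010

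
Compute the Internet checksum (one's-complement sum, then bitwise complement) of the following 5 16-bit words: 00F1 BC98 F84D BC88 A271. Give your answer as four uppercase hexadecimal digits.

EB2D

One's-complement addition (fold any carry out of bit 15 back into bit 0):
  0x00F1 + 0xBC98 = 0x0BD89
  0xBD89 + 0xF84D = 0x1B5D6 → wrap carry → 0xB5D7
  0xB5D7 + 0xBC88 = 0x1725F → wrap carry → 0x7260
  0x7260 + 0xA271 = 0x114D1 → wrap carry → 0x14D2
One's-complement sum = 0x14D2.
Checksum = ~0x14D2 & 0xFFFF = 0xEB2D.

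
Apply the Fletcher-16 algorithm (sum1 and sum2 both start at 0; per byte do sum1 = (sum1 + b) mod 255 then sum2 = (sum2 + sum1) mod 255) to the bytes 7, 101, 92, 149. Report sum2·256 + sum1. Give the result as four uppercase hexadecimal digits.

9A5E

Running sums (mod 255):
  after byte 0 (7): sum1=7, sum2=7
  after byte 1 (101): sum1=108, sum2=115
  after byte 2 (92): sum1=200, sum2=60
  after byte 3 (149): sum1=94, sum2=154
Checksum = sum2·256 + sum1 = 154·256 + 94 = 39518 = 0x9A5E.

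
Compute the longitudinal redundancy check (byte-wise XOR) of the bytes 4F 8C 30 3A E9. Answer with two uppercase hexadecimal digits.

20

XOR the bytes together:
  start with 0x4F
  0x4F ⊕ 0x8C = 0xC3
  0xC3 ⊕ 0x30 = 0xF3
  0xF3 ⊕ 0x3A = 0xC9
  0xC9 ⊕ 0xE9 = 0x20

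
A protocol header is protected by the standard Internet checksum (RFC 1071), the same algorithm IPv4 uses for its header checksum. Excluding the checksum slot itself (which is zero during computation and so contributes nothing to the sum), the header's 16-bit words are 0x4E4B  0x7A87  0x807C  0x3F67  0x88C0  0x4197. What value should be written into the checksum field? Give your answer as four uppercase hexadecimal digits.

ACF1

One's-complement addition (fold any carry out of bit 15 back into bit 0):
  0x4E4B + 0x7A87 = 0x0C8D2
  0xC8D2 + 0x807C = 0x1494E → wrap carry → 0x494F
  0x494F + 0x3F67 = 0x088B6
  0x88B6 + 0x88C0 = 0x11176 → wrap carry → 0x1177
  0x1177 + 0x4197 = 0x0530E
One's-complement sum = 0x530E.
Checksum = ~0x530E & 0xFFFF = 0xACF1.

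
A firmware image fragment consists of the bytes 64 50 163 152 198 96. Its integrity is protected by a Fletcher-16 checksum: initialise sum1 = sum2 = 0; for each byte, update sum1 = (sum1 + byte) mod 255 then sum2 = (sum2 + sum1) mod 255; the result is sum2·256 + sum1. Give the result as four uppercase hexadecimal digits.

Running sums (mod 255):
  after byte 0 (64): sum1=64, sum2=64
  after byte 1 (50): sum1=114, sum2=178
  after byte 2 (163): sum1=22, sum2=200
  after byte 3 (152): sum1=174, sum2=119
  after byte 4 (198): sum1=117, sum2=236
  after byte 5 (96): sum1=213, sum2=194
Checksum = sum2·256 + sum1 = 194·256 + 213 = 49877 = 0xC2D5.

C2D5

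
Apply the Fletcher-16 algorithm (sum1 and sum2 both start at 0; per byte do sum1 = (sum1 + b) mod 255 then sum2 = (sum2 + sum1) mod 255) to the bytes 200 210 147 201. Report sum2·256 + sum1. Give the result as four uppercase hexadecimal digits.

8CF8

Running sums (mod 255):
  after byte 0 (200): sum1=200, sum2=200
  after byte 1 (210): sum1=155, sum2=100
  after byte 2 (147): sum1=47, sum2=147
  after byte 3 (201): sum1=248, sum2=140
Checksum = sum2·256 + sum1 = 140·256 + 248 = 36088 = 0x8CF8.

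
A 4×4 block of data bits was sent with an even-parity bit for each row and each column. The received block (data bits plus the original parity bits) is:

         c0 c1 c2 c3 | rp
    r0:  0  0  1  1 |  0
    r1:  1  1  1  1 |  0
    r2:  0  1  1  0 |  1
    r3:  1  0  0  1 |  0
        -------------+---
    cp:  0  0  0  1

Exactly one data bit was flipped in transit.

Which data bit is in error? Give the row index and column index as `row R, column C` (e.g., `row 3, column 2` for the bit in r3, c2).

row 2, column 2

Recompute each row's even parity and compare to rp:
  r0: data parity 0, sent rp 0 → ok
  r1: data parity 0, sent rp 0 → ok
  r2: data parity 0, sent rp 1 → mismatch
  r3: data parity 0, sent rp 0 → ok
Recompute each column's even parity and compare to cp:
  c0: data parity 0, sent cp 0 → ok
  c1: data parity 0, sent cp 0 → ok
  c2: data parity 1, sent cp 0 → mismatch
  c3: data parity 1, sent cp 1 → ok
Exactly one row (r2) and one column (c2) fail → the flipped bit is at their intersection.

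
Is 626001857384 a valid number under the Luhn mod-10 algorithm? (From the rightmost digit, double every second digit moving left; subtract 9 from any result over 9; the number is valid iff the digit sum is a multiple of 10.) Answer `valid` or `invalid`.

From the right, keep odd positions and double even positions (subtract 9 from any doubled value over 9):
  doubled (positions 2,4,...): 7 5 7 0 3 3 → sum 25
  kept (positions 1,3,...): 4 3 5 1 0 2 → sum 15
Total = 40.
40 mod 10 = 0, so the number is valid.

valid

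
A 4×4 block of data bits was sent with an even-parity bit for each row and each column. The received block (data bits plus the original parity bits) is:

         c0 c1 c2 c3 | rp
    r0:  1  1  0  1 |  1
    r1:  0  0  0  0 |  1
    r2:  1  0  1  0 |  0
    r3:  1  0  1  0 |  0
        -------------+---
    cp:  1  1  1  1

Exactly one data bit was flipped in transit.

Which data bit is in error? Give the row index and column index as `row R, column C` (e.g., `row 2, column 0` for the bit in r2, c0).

Recompute each row's even parity and compare to rp:
  r0: data parity 1, sent rp 1 → ok
  r1: data parity 0, sent rp 1 → mismatch
  r2: data parity 0, sent rp 0 → ok
  r3: data parity 0, sent rp 0 → ok
Recompute each column's even parity and compare to cp:
  c0: data parity 1, sent cp 1 → ok
  c1: data parity 1, sent cp 1 → ok
  c2: data parity 0, sent cp 1 → mismatch
  c3: data parity 1, sent cp 1 → ok
Exactly one row (r1) and one column (c2) fail → the flipped bit is at their intersection.

row 1, column 2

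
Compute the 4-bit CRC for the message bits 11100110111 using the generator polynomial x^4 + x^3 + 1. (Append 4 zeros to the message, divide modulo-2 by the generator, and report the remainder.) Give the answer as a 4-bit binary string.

1111

Append 4 zeros: 111001101110000. Divide by 11001 (XOR where the leading bit is 1):
  pos 0: 11100 XOR 11001 = 00101
  pos 2: 10111 XOR 11001 = 01110
  pos 3: 11100 XOR 11001 = 00101
  pos 5: 10111 XOR 11001 = 01110
  pos 6: 11101 XOR 11001 = 00100
  pos 8: 10000 XOR 11001 = 01001
  pos 9: 10010 XOR 11001 = 01011
  pos 10: 10110 XOR 11001 = 01111
Remainder (last 4 bits) = 1111. This is the CRC / FCS.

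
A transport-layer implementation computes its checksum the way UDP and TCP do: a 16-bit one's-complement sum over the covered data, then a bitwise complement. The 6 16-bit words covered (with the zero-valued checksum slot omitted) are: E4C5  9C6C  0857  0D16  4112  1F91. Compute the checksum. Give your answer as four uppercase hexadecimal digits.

08BD

One's-complement addition (fold any carry out of bit 15 back into bit 0):
  0xE4C5 + 0x9C6C = 0x18131 → wrap carry → 0x8132
  0x8132 + 0x0857 = 0x08989
  0x8989 + 0x0D16 = 0x0969F
  0x969F + 0x4112 = 0x0D7B1
  0xD7B1 + 0x1F91 = 0x0F742
One's-complement sum = 0xF742.
Checksum = ~0xF742 & 0xFFFF = 0x08BD.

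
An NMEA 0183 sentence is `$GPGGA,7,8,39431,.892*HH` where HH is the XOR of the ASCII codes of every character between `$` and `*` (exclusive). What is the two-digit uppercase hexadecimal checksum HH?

78

XOR the ASCII codes of the payload characters:
  'G' = 0x47 → acc = 0x47
  'P' = 0x50 → acc = 0x17
  'G' = 0x47 → acc = 0x50
  'G' = 0x47 → acc = 0x17
  'A' = 0x41 → acc = 0x56
  ',' = 0x2C → acc = 0x7A
  '7' = 0x37 → acc = 0x4D
  ',' = 0x2C → acc = 0x61
  '8' = 0x38 → acc = 0x59
  ',' = 0x2C → acc = 0x75
  '3' = 0x33 → acc = 0x46
  '9' = 0x39 → acc = 0x7F
  '4' = 0x34 → acc = 0x4B
  '3' = 0x33 → acc = 0x78
  '1' = 0x31 → acc = 0x49
  ',' = 0x2C → acc = 0x65
  '.' = 0x2E → acc = 0x4B
  '8' = 0x38 → acc = 0x73
  '9' = 0x39 → acc = 0x4A
  '2' = 0x32 → acc = 0x78
Checksum = 0x78.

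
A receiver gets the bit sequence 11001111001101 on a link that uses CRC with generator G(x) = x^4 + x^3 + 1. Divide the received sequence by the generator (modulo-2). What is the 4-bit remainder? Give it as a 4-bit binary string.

1011

Modulo-2 division of 11001111001101 by 11001:
  pos 0: 11001 XOR 11001 = 00000
  pos 5: 11100 XOR 11001 = 00101
  pos 7: 10111 XOR 11001 = 01110
  pos 8: 11100 XOR 11001 = 00101
Remainder = 1011 (nonzero — an error is detected).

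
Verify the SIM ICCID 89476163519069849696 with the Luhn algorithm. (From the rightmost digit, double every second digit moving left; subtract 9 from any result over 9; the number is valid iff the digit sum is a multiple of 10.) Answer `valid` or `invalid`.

invalid

From the right, keep odd positions and double even positions (subtract 9 from any doubled value over 9):
  doubled (positions 2,4,...): 9 9 7 3 9 1 3 3 8 7 → sum 59
  kept (positions 1,3,...): 6 6 4 9 0 1 3 1 7 9 → sum 46
Total = 105.
105 mod 10 = 5, so the number is invalid.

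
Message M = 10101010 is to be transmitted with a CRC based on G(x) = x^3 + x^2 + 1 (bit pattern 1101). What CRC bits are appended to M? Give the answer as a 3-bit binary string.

110

Append 3 zeros: 10101010000. Divide by 1101 (XOR where the leading bit is 1):
  pos 0: 1010 XOR 1101 = 0111
  pos 1: 1111 XOR 1101 = 0010
  pos 3: 1001 XOR 1101 = 0100
  pos 4: 1000 XOR 1101 = 0101
  pos 5: 1010 XOR 1101 = 0111
  pos 6: 1110 XOR 1101 = 0011
Remainder (last 3 bits) = 110. This is the CRC / FCS.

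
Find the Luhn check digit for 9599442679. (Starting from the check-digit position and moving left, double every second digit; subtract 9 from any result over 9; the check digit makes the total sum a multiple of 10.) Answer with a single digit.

Partial digits right→left: 9 7 6 2 4 4 9 9 5 9
Double every second digit counting from the check-digit position (so the 1st, 3rd, 5th, ... of the partial from the right).
  doubled (with −9 where >9): 9 3 8 9 1 → sum 30
  kept as-is: 7 2 4 9 9 → sum 31
Total = 30 + 31 = 61.
Check digit = (10 − (61 mod 10)) mod 10 = 9.

9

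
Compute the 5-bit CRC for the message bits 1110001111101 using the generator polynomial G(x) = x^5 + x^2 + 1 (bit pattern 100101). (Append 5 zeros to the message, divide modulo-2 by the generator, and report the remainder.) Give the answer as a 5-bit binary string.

00111

Append 5 zeros: 111000111110100000. Divide by 100101 (XOR where the leading bit is 1):
  pos 0: 111000 XOR 100101 = 011101
  pos 1: 111011 XOR 100101 = 011110
  pos 2: 111101 XOR 100101 = 011000
  pos 3: 110001 XOR 100101 = 010100
  pos 4: 101001 XOR 100101 = 001100
  pos 6: 110010 XOR 100101 = 010111
  pos 7: 101111 XOR 100101 = 001010
  pos 9: 101000 XOR 100101 = 001101
  pos 11: 110100 XOR 100101 = 010001
  pos 12: 100010 XOR 100101 = 000111
Remainder (last 5 bits) = 00111. This is the CRC / FCS.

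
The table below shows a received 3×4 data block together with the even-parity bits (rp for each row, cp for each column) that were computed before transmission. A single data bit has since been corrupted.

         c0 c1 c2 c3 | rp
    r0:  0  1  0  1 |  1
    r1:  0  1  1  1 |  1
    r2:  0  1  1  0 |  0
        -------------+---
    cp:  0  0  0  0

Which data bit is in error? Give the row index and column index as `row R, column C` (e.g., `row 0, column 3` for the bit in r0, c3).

row 0, column 1

Recompute each row's even parity and compare to rp:
  r0: data parity 0, sent rp 1 → mismatch
  r1: data parity 1, sent rp 1 → ok
  r2: data parity 0, sent rp 0 → ok
Recompute each column's even parity and compare to cp:
  c0: data parity 0, sent cp 0 → ok
  c1: data parity 1, sent cp 0 → mismatch
  c2: data parity 0, sent cp 0 → ok
  c3: data parity 0, sent cp 0 → ok
Exactly one row (r0) and one column (c1) fail → the flipped bit is at their intersection.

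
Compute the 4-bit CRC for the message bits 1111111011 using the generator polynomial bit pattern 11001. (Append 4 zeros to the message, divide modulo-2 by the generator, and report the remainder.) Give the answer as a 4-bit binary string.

1100

Append 4 zeros: 11111110110000. Divide by 11001 (XOR where the leading bit is 1):
  pos 0: 11111 XOR 11001 = 00110
  pos 2: 11011 XOR 11001 = 00010
  pos 5: 10011 XOR 11001 = 01010
  pos 6: 10100 XOR 11001 = 01101
  pos 7: 11010 XOR 11001 = 00011
Remainder (last 4 bits) = 1100. This is the CRC / FCS.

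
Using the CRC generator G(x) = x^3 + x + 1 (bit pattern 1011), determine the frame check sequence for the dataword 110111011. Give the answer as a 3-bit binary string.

Append 3 zeros: 110111011000. Divide by 1011 (XOR where the leading bit is 1):
  pos 0: 1101 XOR 1011 = 0110
  pos 1: 1101 XOR 1011 = 0110
  pos 2: 1101 XOR 1011 = 0110
  pos 3: 1100 XOR 1011 = 0111
  pos 4: 1111 XOR 1011 = 0100
  pos 5: 1001 XOR 1011 = 0010
  pos 7: 1000 XOR 1011 = 0011
Remainder (last 3 bits) = 110. This is the CRC / FCS.

110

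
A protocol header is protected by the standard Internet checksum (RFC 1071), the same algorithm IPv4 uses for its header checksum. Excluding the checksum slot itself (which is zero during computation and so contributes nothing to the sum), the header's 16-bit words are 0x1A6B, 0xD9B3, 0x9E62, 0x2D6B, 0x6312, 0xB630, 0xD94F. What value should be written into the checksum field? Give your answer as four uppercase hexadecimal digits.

One's-complement addition (fold any carry out of bit 15 back into bit 0):
  0x1A6B + 0xD9B3 = 0x0F41E
  0xF41E + 0x9E62 = 0x19280 → wrap carry → 0x9281
  0x9281 + 0x2D6B = 0x0BFEC
  0xBFEC + 0x6312 = 0x122FE → wrap carry → 0x22FF
  0x22FF + 0xB630 = 0x0D92F
  0xD92F + 0xD94F = 0x1B27E → wrap carry → 0xB27F
One's-complement sum = 0xB27F.
Checksum = ~0xB27F & 0xFFFF = 0x4D80.

4D80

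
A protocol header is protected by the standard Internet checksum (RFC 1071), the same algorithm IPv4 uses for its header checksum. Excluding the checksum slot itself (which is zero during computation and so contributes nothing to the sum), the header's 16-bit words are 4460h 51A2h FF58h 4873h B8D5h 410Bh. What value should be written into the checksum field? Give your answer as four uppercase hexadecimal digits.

One's-complement addition (fold any carry out of bit 15 back into bit 0):
  0x4460 + 0x51A2 = 0x09602
  0x9602 + 0xFF58 = 0x1955A → wrap carry → 0x955B
  0x955B + 0x4873 = 0x0DDCE
  0xDDCE + 0xB8D5 = 0x196A3 → wrap carry → 0x96A4
  0x96A4 + 0x410B = 0x0D7AF
One's-complement sum = 0xD7AF.
Checksum = ~0xD7AF & 0xFFFF = 0x2850.

2850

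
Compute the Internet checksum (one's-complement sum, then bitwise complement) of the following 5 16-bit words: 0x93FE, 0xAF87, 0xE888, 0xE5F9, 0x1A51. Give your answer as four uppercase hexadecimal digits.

One's-complement addition (fold any carry out of bit 15 back into bit 0):
  0x93FE + 0xAF87 = 0x14385 → wrap carry → 0x4386
  0x4386 + 0xE888 = 0x12C0E → wrap carry → 0x2C0F
  0x2C0F + 0xE5F9 = 0x11208 → wrap carry → 0x1209
  0x1209 + 0x1A51 = 0x02C5A
One's-complement sum = 0x2C5A.
Checksum = ~0x2C5A & 0xFFFF = 0xD3A5.

D3A5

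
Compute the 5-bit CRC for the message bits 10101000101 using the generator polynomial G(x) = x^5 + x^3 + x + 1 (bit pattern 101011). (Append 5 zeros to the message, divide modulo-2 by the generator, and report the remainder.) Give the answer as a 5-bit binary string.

11111

Append 5 zeros: 1010100010100000. Divide by 101011 (XOR where the leading bit is 1):
  pos 0: 101010 XOR 101011 = 000001
  pos 5: 100101 XOR 101011 = 001110
  pos 7: 111000 XOR 101011 = 010011
  pos 8: 100110 XOR 101011 = 001101
  pos 10: 110100 XOR 101011 = 011111
Remainder (last 5 bits) = 11111. This is the CRC / FCS.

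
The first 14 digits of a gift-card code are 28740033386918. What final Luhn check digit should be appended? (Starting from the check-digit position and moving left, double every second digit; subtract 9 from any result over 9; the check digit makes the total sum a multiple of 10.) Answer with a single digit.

4

Partial digits right→left: 8 1 9 6 8 3 3 3 0 0 4 7 8 2
Double every second digit counting from the check-digit position (so the 1st, 3rd, 5th, ... of the partial from the right).
  doubled (with −9 where >9): 7 9 7 6 0 8 7 → sum 44
  kept as-is: 1 6 3 3 0 7 2 → sum 22
Total = 44 + 22 = 66.
Check digit = (10 − (66 mod 10)) mod 10 = 4.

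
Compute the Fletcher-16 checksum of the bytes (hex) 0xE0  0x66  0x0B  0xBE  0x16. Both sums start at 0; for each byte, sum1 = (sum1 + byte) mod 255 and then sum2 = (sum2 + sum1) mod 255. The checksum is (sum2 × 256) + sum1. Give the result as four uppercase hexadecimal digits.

Running sums (mod 255):
  after byte 0 (0xE0): sum1=224, sum2=224
  after byte 1 (0x66): sum1=71, sum2=40
  after byte 2 (0x0B): sum1=82, sum2=122
  after byte 3 (0xBE): sum1=17, sum2=139
  after byte 4 (0x16): sum1=39, sum2=178
Checksum = sum2·256 + sum1 = 178·256 + 39 = 45607 = 0xB227.

B227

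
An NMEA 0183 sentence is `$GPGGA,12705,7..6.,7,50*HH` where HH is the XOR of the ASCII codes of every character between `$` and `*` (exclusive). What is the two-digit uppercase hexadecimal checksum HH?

XOR the ASCII codes of the payload characters:
  'G' = 0x47 → acc = 0x47
  'P' = 0x50 → acc = 0x17
  'G' = 0x47 → acc = 0x50
  'G' = 0x47 → acc = 0x17
  'A' = 0x41 → acc = 0x56
  ',' = 0x2C → acc = 0x7A
  '1' = 0x31 → acc = 0x4B
  '2' = 0x32 → acc = 0x79
  '7' = 0x37 → acc = 0x4E
  '0' = 0x30 → acc = 0x7E
  '5' = 0x35 → acc = 0x4B
  ',' = 0x2C → acc = 0x67
  '7' = 0x37 → acc = 0x50
  '.' = 0x2E → acc = 0x7E
  '.' = 0x2E → acc = 0x50
  '6' = 0x36 → acc = 0x66
  '.' = 0x2E → acc = 0x48
  ',' = 0x2C → acc = 0x64
  '7' = 0x37 → acc = 0x53
  ',' = 0x2C → acc = 0x7F
  '5' = 0x35 → acc = 0x4A
  '0' = 0x30 → acc = 0x7A
Checksum = 0x7A.

7A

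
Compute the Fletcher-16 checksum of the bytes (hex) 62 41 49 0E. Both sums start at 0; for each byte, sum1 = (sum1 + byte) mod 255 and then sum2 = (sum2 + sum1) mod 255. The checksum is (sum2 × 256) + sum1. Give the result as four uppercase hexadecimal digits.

EDFA

Running sums (mod 255):
  after byte 0 (62): sum1=98, sum2=98
  after byte 1 (41): sum1=163, sum2=6
  after byte 2 (49): sum1=236, sum2=242
  after byte 3 (0E): sum1=250, sum2=237
Checksum = sum2·256 + sum1 = 237·256 + 250 = 60922 = 0xEDFA.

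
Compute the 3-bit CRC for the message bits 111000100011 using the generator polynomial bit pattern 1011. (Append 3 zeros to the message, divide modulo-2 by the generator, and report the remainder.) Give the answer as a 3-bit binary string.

Append 3 zeros: 111000100011000. Divide by 1011 (XOR where the leading bit is 1):
  pos 0: 1110 XOR 1011 = 0101
  pos 1: 1010 XOR 1011 = 0001
  pos 4: 1010 XOR 1011 = 0001
  pos 7: 1001 XOR 1011 = 0010
  pos 9: 1010 XOR 1011 = 0001
Remainder (last 3 bits) = 100. This is the CRC / FCS.

100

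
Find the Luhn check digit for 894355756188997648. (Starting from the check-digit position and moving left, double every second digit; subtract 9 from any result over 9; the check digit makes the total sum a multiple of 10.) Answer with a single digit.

7

Partial digits right→left: 8 4 6 7 9 9 8 8 1 6 5 7 5 5 3 4 9 8
Double every second digit counting from the check-digit position (so the 1st, 3rd, 5th, ... of the partial from the right).
  doubled (with −9 where >9): 7 3 9 7 2 1 1 6 9 → sum 45
  kept as-is: 4 7 9 8 6 7 5 4 8 → sum 58
Total = 45 + 58 = 103.
Check digit = (10 − (103 mod 10)) mod 10 = 7.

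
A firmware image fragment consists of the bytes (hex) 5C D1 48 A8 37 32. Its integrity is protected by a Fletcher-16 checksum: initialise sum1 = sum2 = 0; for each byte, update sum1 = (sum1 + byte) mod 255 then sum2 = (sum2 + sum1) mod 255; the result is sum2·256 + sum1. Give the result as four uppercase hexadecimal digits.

FE88

Running sums (mod 255):
  after byte 0 (5C): sum1=92, sum2=92
  after byte 1 (D1): sum1=46, sum2=138
  after byte 2 (48): sum1=118, sum2=1
  after byte 3 (A8): sum1=31, sum2=32
  after byte 4 (37): sum1=86, sum2=118
  after byte 5 (32): sum1=136, sum2=254
Checksum = sum2·256 + sum1 = 254·256 + 136 = 65160 = 0xFE88.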